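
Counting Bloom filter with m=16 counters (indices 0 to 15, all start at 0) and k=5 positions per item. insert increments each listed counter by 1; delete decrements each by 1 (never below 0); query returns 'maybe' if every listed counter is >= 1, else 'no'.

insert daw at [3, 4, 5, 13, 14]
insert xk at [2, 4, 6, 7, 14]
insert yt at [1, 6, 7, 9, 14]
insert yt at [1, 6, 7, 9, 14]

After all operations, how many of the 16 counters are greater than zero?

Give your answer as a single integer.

Answer: 10

Derivation:
Step 1: insert daw at [3, 4, 5, 13, 14] -> counters=[0,0,0,1,1,1,0,0,0,0,0,0,0,1,1,0]
Step 2: insert xk at [2, 4, 6, 7, 14] -> counters=[0,0,1,1,2,1,1,1,0,0,0,0,0,1,2,0]
Step 3: insert yt at [1, 6, 7, 9, 14] -> counters=[0,1,1,1,2,1,2,2,0,1,0,0,0,1,3,0]
Step 4: insert yt at [1, 6, 7, 9, 14] -> counters=[0,2,1,1,2,1,3,3,0,2,0,0,0,1,4,0]
Final counters=[0,2,1,1,2,1,3,3,0,2,0,0,0,1,4,0] -> 10 nonzero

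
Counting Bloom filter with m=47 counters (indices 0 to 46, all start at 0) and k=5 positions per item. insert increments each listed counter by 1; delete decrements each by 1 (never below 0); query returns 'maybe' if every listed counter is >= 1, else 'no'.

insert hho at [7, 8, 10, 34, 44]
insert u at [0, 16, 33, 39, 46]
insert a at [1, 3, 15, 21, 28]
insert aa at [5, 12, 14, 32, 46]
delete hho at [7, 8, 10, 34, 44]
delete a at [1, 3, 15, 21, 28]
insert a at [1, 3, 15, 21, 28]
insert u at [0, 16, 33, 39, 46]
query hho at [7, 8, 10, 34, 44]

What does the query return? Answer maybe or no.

Answer: no

Derivation:
Step 1: insert hho at [7, 8, 10, 34, 44] -> counters=[0,0,0,0,0,0,0,1,1,0,1,0,0,0,0,0,0,0,0,0,0,0,0,0,0,0,0,0,0,0,0,0,0,0,1,0,0,0,0,0,0,0,0,0,1,0,0]
Step 2: insert u at [0, 16, 33, 39, 46] -> counters=[1,0,0,0,0,0,0,1,1,0,1,0,0,0,0,0,1,0,0,0,0,0,0,0,0,0,0,0,0,0,0,0,0,1,1,0,0,0,0,1,0,0,0,0,1,0,1]
Step 3: insert a at [1, 3, 15, 21, 28] -> counters=[1,1,0,1,0,0,0,1,1,0,1,0,0,0,0,1,1,0,0,0,0,1,0,0,0,0,0,0,1,0,0,0,0,1,1,0,0,0,0,1,0,0,0,0,1,0,1]
Step 4: insert aa at [5, 12, 14, 32, 46] -> counters=[1,1,0,1,0,1,0,1,1,0,1,0,1,0,1,1,1,0,0,0,0,1,0,0,0,0,0,0,1,0,0,0,1,1,1,0,0,0,0,1,0,0,0,0,1,0,2]
Step 5: delete hho at [7, 8, 10, 34, 44] -> counters=[1,1,0,1,0,1,0,0,0,0,0,0,1,0,1,1,1,0,0,0,0,1,0,0,0,0,0,0,1,0,0,0,1,1,0,0,0,0,0,1,0,0,0,0,0,0,2]
Step 6: delete a at [1, 3, 15, 21, 28] -> counters=[1,0,0,0,0,1,0,0,0,0,0,0,1,0,1,0,1,0,0,0,0,0,0,0,0,0,0,0,0,0,0,0,1,1,0,0,0,0,0,1,0,0,0,0,0,0,2]
Step 7: insert a at [1, 3, 15, 21, 28] -> counters=[1,1,0,1,0,1,0,0,0,0,0,0,1,0,1,1,1,0,0,0,0,1,0,0,0,0,0,0,1,0,0,0,1,1,0,0,0,0,0,1,0,0,0,0,0,0,2]
Step 8: insert u at [0, 16, 33, 39, 46] -> counters=[2,1,0,1,0,1,0,0,0,0,0,0,1,0,1,1,2,0,0,0,0,1,0,0,0,0,0,0,1,0,0,0,1,2,0,0,0,0,0,2,0,0,0,0,0,0,3]
Query hho: check counters[7]=0 counters[8]=0 counters[10]=0 counters[34]=0 counters[44]=0 -> no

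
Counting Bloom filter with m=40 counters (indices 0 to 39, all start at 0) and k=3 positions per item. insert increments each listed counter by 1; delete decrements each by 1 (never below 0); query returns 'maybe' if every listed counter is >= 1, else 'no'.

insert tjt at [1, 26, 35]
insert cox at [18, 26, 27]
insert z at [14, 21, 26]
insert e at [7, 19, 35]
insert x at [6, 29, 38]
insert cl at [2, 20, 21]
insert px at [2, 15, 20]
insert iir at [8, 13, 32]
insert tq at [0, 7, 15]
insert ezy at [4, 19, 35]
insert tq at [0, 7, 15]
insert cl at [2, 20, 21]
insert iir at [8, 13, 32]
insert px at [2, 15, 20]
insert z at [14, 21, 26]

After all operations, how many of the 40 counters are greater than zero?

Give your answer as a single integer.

Answer: 20

Derivation:
Step 1: insert tjt at [1, 26, 35] -> counters=[0,1,0,0,0,0,0,0,0,0,0,0,0,0,0,0,0,0,0,0,0,0,0,0,0,0,1,0,0,0,0,0,0,0,0,1,0,0,0,0]
Step 2: insert cox at [18, 26, 27] -> counters=[0,1,0,0,0,0,0,0,0,0,0,0,0,0,0,0,0,0,1,0,0,0,0,0,0,0,2,1,0,0,0,0,0,0,0,1,0,0,0,0]
Step 3: insert z at [14, 21, 26] -> counters=[0,1,0,0,0,0,0,0,0,0,0,0,0,0,1,0,0,0,1,0,0,1,0,0,0,0,3,1,0,0,0,0,0,0,0,1,0,0,0,0]
Step 4: insert e at [7, 19, 35] -> counters=[0,1,0,0,0,0,0,1,0,0,0,0,0,0,1,0,0,0,1,1,0,1,0,0,0,0,3,1,0,0,0,0,0,0,0,2,0,0,0,0]
Step 5: insert x at [6, 29, 38] -> counters=[0,1,0,0,0,0,1,1,0,0,0,0,0,0,1,0,0,0,1,1,0,1,0,0,0,0,3,1,0,1,0,0,0,0,0,2,0,0,1,0]
Step 6: insert cl at [2, 20, 21] -> counters=[0,1,1,0,0,0,1,1,0,0,0,0,0,0,1,0,0,0,1,1,1,2,0,0,0,0,3,1,0,1,0,0,0,0,0,2,0,0,1,0]
Step 7: insert px at [2, 15, 20] -> counters=[0,1,2,0,0,0,1,1,0,0,0,0,0,0,1,1,0,0,1,1,2,2,0,0,0,0,3,1,0,1,0,0,0,0,0,2,0,0,1,0]
Step 8: insert iir at [8, 13, 32] -> counters=[0,1,2,0,0,0,1,1,1,0,0,0,0,1,1,1,0,0,1,1,2,2,0,0,0,0,3,1,0,1,0,0,1,0,0,2,0,0,1,0]
Step 9: insert tq at [0, 7, 15] -> counters=[1,1,2,0,0,0,1,2,1,0,0,0,0,1,1,2,0,0,1,1,2,2,0,0,0,0,3,1,0,1,0,0,1,0,0,2,0,0,1,0]
Step 10: insert ezy at [4, 19, 35] -> counters=[1,1,2,0,1,0,1,2,1,0,0,0,0,1,1,2,0,0,1,2,2,2,0,0,0,0,3,1,0,1,0,0,1,0,0,3,0,0,1,0]
Step 11: insert tq at [0, 7, 15] -> counters=[2,1,2,0,1,0,1,3,1,0,0,0,0,1,1,3,0,0,1,2,2,2,0,0,0,0,3,1,0,1,0,0,1,0,0,3,0,0,1,0]
Step 12: insert cl at [2, 20, 21] -> counters=[2,1,3,0,1,0,1,3,1,0,0,0,0,1,1,3,0,0,1,2,3,3,0,0,0,0,3,1,0,1,0,0,1,0,0,3,0,0,1,0]
Step 13: insert iir at [8, 13, 32] -> counters=[2,1,3,0,1,0,1,3,2,0,0,0,0,2,1,3,0,0,1,2,3,3,0,0,0,0,3,1,0,1,0,0,2,0,0,3,0,0,1,0]
Step 14: insert px at [2, 15, 20] -> counters=[2,1,4,0,1,0,1,3,2,0,0,0,0,2,1,4,0,0,1,2,4,3,0,0,0,0,3,1,0,1,0,0,2,0,0,3,0,0,1,0]
Step 15: insert z at [14, 21, 26] -> counters=[2,1,4,0,1,0,1,3,2,0,0,0,0,2,2,4,0,0,1,2,4,4,0,0,0,0,4,1,0,1,0,0,2,0,0,3,0,0,1,0]
Final counters=[2,1,4,0,1,0,1,3,2,0,0,0,0,2,2,4,0,0,1,2,4,4,0,0,0,0,4,1,0,1,0,0,2,0,0,3,0,0,1,0] -> 20 nonzero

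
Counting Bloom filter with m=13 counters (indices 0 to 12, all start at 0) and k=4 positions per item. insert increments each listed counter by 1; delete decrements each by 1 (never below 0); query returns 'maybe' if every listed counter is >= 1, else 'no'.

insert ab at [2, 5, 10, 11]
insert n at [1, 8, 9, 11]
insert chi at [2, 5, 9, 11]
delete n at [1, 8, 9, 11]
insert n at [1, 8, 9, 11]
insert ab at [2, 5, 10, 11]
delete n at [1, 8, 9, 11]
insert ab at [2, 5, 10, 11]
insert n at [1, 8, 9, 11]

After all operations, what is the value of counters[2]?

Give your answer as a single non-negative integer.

Step 1: insert ab at [2, 5, 10, 11] -> counters=[0,0,1,0,0,1,0,0,0,0,1,1,0]
Step 2: insert n at [1, 8, 9, 11] -> counters=[0,1,1,0,0,1,0,0,1,1,1,2,0]
Step 3: insert chi at [2, 5, 9, 11] -> counters=[0,1,2,0,0,2,0,0,1,2,1,3,0]
Step 4: delete n at [1, 8, 9, 11] -> counters=[0,0,2,0,0,2,0,0,0,1,1,2,0]
Step 5: insert n at [1, 8, 9, 11] -> counters=[0,1,2,0,0,2,0,0,1,2,1,3,0]
Step 6: insert ab at [2, 5, 10, 11] -> counters=[0,1,3,0,0,3,0,0,1,2,2,4,0]
Step 7: delete n at [1, 8, 9, 11] -> counters=[0,0,3,0,0,3,0,0,0,1,2,3,0]
Step 8: insert ab at [2, 5, 10, 11] -> counters=[0,0,4,0,0,4,0,0,0,1,3,4,0]
Step 9: insert n at [1, 8, 9, 11] -> counters=[0,1,4,0,0,4,0,0,1,2,3,5,0]
Final counters=[0,1,4,0,0,4,0,0,1,2,3,5,0] -> counters[2]=4

Answer: 4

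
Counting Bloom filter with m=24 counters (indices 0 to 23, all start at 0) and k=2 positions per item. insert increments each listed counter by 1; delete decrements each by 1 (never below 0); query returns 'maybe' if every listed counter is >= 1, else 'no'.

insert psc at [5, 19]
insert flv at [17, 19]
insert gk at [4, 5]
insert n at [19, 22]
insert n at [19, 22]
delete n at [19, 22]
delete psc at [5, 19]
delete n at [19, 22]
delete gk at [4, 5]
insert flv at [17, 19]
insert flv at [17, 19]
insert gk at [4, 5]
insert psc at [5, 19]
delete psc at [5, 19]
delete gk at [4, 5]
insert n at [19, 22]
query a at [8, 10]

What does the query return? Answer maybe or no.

Answer: no

Derivation:
Step 1: insert psc at [5, 19] -> counters=[0,0,0,0,0,1,0,0,0,0,0,0,0,0,0,0,0,0,0,1,0,0,0,0]
Step 2: insert flv at [17, 19] -> counters=[0,0,0,0,0,1,0,0,0,0,0,0,0,0,0,0,0,1,0,2,0,0,0,0]
Step 3: insert gk at [4, 5] -> counters=[0,0,0,0,1,2,0,0,0,0,0,0,0,0,0,0,0,1,0,2,0,0,0,0]
Step 4: insert n at [19, 22] -> counters=[0,0,0,0,1,2,0,0,0,0,0,0,0,0,0,0,0,1,0,3,0,0,1,0]
Step 5: insert n at [19, 22] -> counters=[0,0,0,0,1,2,0,0,0,0,0,0,0,0,0,0,0,1,0,4,0,0,2,0]
Step 6: delete n at [19, 22] -> counters=[0,0,0,0,1,2,0,0,0,0,0,0,0,0,0,0,0,1,0,3,0,0,1,0]
Step 7: delete psc at [5, 19] -> counters=[0,0,0,0,1,1,0,0,0,0,0,0,0,0,0,0,0,1,0,2,0,0,1,0]
Step 8: delete n at [19, 22] -> counters=[0,0,0,0,1,1,0,0,0,0,0,0,0,0,0,0,0,1,0,1,0,0,0,0]
Step 9: delete gk at [4, 5] -> counters=[0,0,0,0,0,0,0,0,0,0,0,0,0,0,0,0,0,1,0,1,0,0,0,0]
Step 10: insert flv at [17, 19] -> counters=[0,0,0,0,0,0,0,0,0,0,0,0,0,0,0,0,0,2,0,2,0,0,0,0]
Step 11: insert flv at [17, 19] -> counters=[0,0,0,0,0,0,0,0,0,0,0,0,0,0,0,0,0,3,0,3,0,0,0,0]
Step 12: insert gk at [4, 5] -> counters=[0,0,0,0,1,1,0,0,0,0,0,0,0,0,0,0,0,3,0,3,0,0,0,0]
Step 13: insert psc at [5, 19] -> counters=[0,0,0,0,1,2,0,0,0,0,0,0,0,0,0,0,0,3,0,4,0,0,0,0]
Step 14: delete psc at [5, 19] -> counters=[0,0,0,0,1,1,0,0,0,0,0,0,0,0,0,0,0,3,0,3,0,0,0,0]
Step 15: delete gk at [4, 5] -> counters=[0,0,0,0,0,0,0,0,0,0,0,0,0,0,0,0,0,3,0,3,0,0,0,0]
Step 16: insert n at [19, 22] -> counters=[0,0,0,0,0,0,0,0,0,0,0,0,0,0,0,0,0,3,0,4,0,0,1,0]
Query a: check counters[8]=0 counters[10]=0 -> no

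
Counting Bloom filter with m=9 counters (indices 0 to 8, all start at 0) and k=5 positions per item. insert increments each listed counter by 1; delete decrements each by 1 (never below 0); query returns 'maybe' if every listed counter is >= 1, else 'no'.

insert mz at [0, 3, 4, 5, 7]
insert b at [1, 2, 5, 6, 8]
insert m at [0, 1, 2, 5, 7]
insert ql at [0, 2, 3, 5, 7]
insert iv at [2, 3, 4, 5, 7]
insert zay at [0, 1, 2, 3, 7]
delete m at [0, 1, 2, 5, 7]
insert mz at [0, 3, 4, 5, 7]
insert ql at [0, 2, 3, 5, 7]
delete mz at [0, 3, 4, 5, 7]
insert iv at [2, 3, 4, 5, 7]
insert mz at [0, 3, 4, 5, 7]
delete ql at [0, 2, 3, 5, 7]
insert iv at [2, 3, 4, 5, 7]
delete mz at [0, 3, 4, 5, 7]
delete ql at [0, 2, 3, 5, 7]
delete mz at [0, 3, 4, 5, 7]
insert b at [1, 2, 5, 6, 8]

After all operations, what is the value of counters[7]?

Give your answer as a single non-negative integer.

Step 1: insert mz at [0, 3, 4, 5, 7] -> counters=[1,0,0,1,1,1,0,1,0]
Step 2: insert b at [1, 2, 5, 6, 8] -> counters=[1,1,1,1,1,2,1,1,1]
Step 3: insert m at [0, 1, 2, 5, 7] -> counters=[2,2,2,1,1,3,1,2,1]
Step 4: insert ql at [0, 2, 3, 5, 7] -> counters=[3,2,3,2,1,4,1,3,1]
Step 5: insert iv at [2, 3, 4, 5, 7] -> counters=[3,2,4,3,2,5,1,4,1]
Step 6: insert zay at [0, 1, 2, 3, 7] -> counters=[4,3,5,4,2,5,1,5,1]
Step 7: delete m at [0, 1, 2, 5, 7] -> counters=[3,2,4,4,2,4,1,4,1]
Step 8: insert mz at [0, 3, 4, 5, 7] -> counters=[4,2,4,5,3,5,1,5,1]
Step 9: insert ql at [0, 2, 3, 5, 7] -> counters=[5,2,5,6,3,6,1,6,1]
Step 10: delete mz at [0, 3, 4, 5, 7] -> counters=[4,2,5,5,2,5,1,5,1]
Step 11: insert iv at [2, 3, 4, 5, 7] -> counters=[4,2,6,6,3,6,1,6,1]
Step 12: insert mz at [0, 3, 4, 5, 7] -> counters=[5,2,6,7,4,7,1,7,1]
Step 13: delete ql at [0, 2, 3, 5, 7] -> counters=[4,2,5,6,4,6,1,6,1]
Step 14: insert iv at [2, 3, 4, 5, 7] -> counters=[4,2,6,7,5,7,1,7,1]
Step 15: delete mz at [0, 3, 4, 5, 7] -> counters=[3,2,6,6,4,6,1,6,1]
Step 16: delete ql at [0, 2, 3, 5, 7] -> counters=[2,2,5,5,4,5,1,5,1]
Step 17: delete mz at [0, 3, 4, 5, 7] -> counters=[1,2,5,4,3,4,1,4,1]
Step 18: insert b at [1, 2, 5, 6, 8] -> counters=[1,3,6,4,3,5,2,4,2]
Final counters=[1,3,6,4,3,5,2,4,2] -> counters[7]=4

Answer: 4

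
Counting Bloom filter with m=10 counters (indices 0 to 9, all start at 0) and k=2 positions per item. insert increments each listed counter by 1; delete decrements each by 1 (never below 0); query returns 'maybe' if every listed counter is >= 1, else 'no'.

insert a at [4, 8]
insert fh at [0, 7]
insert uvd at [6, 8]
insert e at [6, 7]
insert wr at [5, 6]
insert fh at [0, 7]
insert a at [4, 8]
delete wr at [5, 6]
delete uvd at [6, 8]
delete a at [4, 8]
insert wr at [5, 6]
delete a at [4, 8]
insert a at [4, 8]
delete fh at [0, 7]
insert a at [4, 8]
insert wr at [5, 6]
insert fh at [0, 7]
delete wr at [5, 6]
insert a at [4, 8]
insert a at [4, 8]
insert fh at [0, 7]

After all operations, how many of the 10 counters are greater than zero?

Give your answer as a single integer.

Answer: 6

Derivation:
Step 1: insert a at [4, 8] -> counters=[0,0,0,0,1,0,0,0,1,0]
Step 2: insert fh at [0, 7] -> counters=[1,0,0,0,1,0,0,1,1,0]
Step 3: insert uvd at [6, 8] -> counters=[1,0,0,0,1,0,1,1,2,0]
Step 4: insert e at [6, 7] -> counters=[1,0,0,0,1,0,2,2,2,0]
Step 5: insert wr at [5, 6] -> counters=[1,0,0,0,1,1,3,2,2,0]
Step 6: insert fh at [0, 7] -> counters=[2,0,0,0,1,1,3,3,2,0]
Step 7: insert a at [4, 8] -> counters=[2,0,0,0,2,1,3,3,3,0]
Step 8: delete wr at [5, 6] -> counters=[2,0,0,0,2,0,2,3,3,0]
Step 9: delete uvd at [6, 8] -> counters=[2,0,0,0,2,0,1,3,2,0]
Step 10: delete a at [4, 8] -> counters=[2,0,0,0,1,0,1,3,1,0]
Step 11: insert wr at [5, 6] -> counters=[2,0,0,0,1,1,2,3,1,0]
Step 12: delete a at [4, 8] -> counters=[2,0,0,0,0,1,2,3,0,0]
Step 13: insert a at [4, 8] -> counters=[2,0,0,0,1,1,2,3,1,0]
Step 14: delete fh at [0, 7] -> counters=[1,0,0,0,1,1,2,2,1,0]
Step 15: insert a at [4, 8] -> counters=[1,0,0,0,2,1,2,2,2,0]
Step 16: insert wr at [5, 6] -> counters=[1,0,0,0,2,2,3,2,2,0]
Step 17: insert fh at [0, 7] -> counters=[2,0,0,0,2,2,3,3,2,0]
Step 18: delete wr at [5, 6] -> counters=[2,0,0,0,2,1,2,3,2,0]
Step 19: insert a at [4, 8] -> counters=[2,0,0,0,3,1,2,3,3,0]
Step 20: insert a at [4, 8] -> counters=[2,0,0,0,4,1,2,3,4,0]
Step 21: insert fh at [0, 7] -> counters=[3,0,0,0,4,1,2,4,4,0]
Final counters=[3,0,0,0,4,1,2,4,4,0] -> 6 nonzero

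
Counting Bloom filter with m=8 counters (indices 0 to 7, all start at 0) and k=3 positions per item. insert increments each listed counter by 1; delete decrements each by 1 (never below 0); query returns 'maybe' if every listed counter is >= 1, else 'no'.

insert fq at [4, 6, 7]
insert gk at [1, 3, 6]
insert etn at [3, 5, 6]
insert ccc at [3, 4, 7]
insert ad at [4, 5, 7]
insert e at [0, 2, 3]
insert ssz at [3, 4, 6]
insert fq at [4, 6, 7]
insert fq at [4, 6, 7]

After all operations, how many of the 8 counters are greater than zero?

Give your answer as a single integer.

Answer: 8

Derivation:
Step 1: insert fq at [4, 6, 7] -> counters=[0,0,0,0,1,0,1,1]
Step 2: insert gk at [1, 3, 6] -> counters=[0,1,0,1,1,0,2,1]
Step 3: insert etn at [3, 5, 6] -> counters=[0,1,0,2,1,1,3,1]
Step 4: insert ccc at [3, 4, 7] -> counters=[0,1,0,3,2,1,3,2]
Step 5: insert ad at [4, 5, 7] -> counters=[0,1,0,3,3,2,3,3]
Step 6: insert e at [0, 2, 3] -> counters=[1,1,1,4,3,2,3,3]
Step 7: insert ssz at [3, 4, 6] -> counters=[1,1,1,5,4,2,4,3]
Step 8: insert fq at [4, 6, 7] -> counters=[1,1,1,5,5,2,5,4]
Step 9: insert fq at [4, 6, 7] -> counters=[1,1,1,5,6,2,6,5]
Final counters=[1,1,1,5,6,2,6,5] -> 8 nonzero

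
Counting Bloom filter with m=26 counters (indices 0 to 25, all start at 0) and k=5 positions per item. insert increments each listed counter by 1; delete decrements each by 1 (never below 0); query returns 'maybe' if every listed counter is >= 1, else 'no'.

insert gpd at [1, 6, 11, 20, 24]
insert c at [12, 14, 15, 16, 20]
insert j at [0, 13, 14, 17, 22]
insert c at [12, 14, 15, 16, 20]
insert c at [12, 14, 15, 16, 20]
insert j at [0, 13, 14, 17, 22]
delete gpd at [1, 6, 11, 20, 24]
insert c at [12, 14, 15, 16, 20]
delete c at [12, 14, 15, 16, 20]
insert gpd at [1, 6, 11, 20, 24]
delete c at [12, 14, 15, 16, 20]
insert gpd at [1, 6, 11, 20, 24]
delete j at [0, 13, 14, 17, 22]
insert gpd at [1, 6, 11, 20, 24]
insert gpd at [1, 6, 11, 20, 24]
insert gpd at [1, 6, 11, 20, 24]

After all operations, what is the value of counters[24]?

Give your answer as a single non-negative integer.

Answer: 5

Derivation:
Step 1: insert gpd at [1, 6, 11, 20, 24] -> counters=[0,1,0,0,0,0,1,0,0,0,0,1,0,0,0,0,0,0,0,0,1,0,0,0,1,0]
Step 2: insert c at [12, 14, 15, 16, 20] -> counters=[0,1,0,0,0,0,1,0,0,0,0,1,1,0,1,1,1,0,0,0,2,0,0,0,1,0]
Step 3: insert j at [0, 13, 14, 17, 22] -> counters=[1,1,0,0,0,0,1,0,0,0,0,1,1,1,2,1,1,1,0,0,2,0,1,0,1,0]
Step 4: insert c at [12, 14, 15, 16, 20] -> counters=[1,1,0,0,0,0,1,0,0,0,0,1,2,1,3,2,2,1,0,0,3,0,1,0,1,0]
Step 5: insert c at [12, 14, 15, 16, 20] -> counters=[1,1,0,0,0,0,1,0,0,0,0,1,3,1,4,3,3,1,0,0,4,0,1,0,1,0]
Step 6: insert j at [0, 13, 14, 17, 22] -> counters=[2,1,0,0,0,0,1,0,0,0,0,1,3,2,5,3,3,2,0,0,4,0,2,0,1,0]
Step 7: delete gpd at [1, 6, 11, 20, 24] -> counters=[2,0,0,0,0,0,0,0,0,0,0,0,3,2,5,3,3,2,0,0,3,0,2,0,0,0]
Step 8: insert c at [12, 14, 15, 16, 20] -> counters=[2,0,0,0,0,0,0,0,0,0,0,0,4,2,6,4,4,2,0,0,4,0,2,0,0,0]
Step 9: delete c at [12, 14, 15, 16, 20] -> counters=[2,0,0,0,0,0,0,0,0,0,0,0,3,2,5,3,3,2,0,0,3,0,2,0,0,0]
Step 10: insert gpd at [1, 6, 11, 20, 24] -> counters=[2,1,0,0,0,0,1,0,0,0,0,1,3,2,5,3,3,2,0,0,4,0,2,0,1,0]
Step 11: delete c at [12, 14, 15, 16, 20] -> counters=[2,1,0,0,0,0,1,0,0,0,0,1,2,2,4,2,2,2,0,0,3,0,2,0,1,0]
Step 12: insert gpd at [1, 6, 11, 20, 24] -> counters=[2,2,0,0,0,0,2,0,0,0,0,2,2,2,4,2,2,2,0,0,4,0,2,0,2,0]
Step 13: delete j at [0, 13, 14, 17, 22] -> counters=[1,2,0,0,0,0,2,0,0,0,0,2,2,1,3,2,2,1,0,0,4,0,1,0,2,0]
Step 14: insert gpd at [1, 6, 11, 20, 24] -> counters=[1,3,0,0,0,0,3,0,0,0,0,3,2,1,3,2,2,1,0,0,5,0,1,0,3,0]
Step 15: insert gpd at [1, 6, 11, 20, 24] -> counters=[1,4,0,0,0,0,4,0,0,0,0,4,2,1,3,2,2,1,0,0,6,0,1,0,4,0]
Step 16: insert gpd at [1, 6, 11, 20, 24] -> counters=[1,5,0,0,0,0,5,0,0,0,0,5,2,1,3,2,2,1,0,0,7,0,1,0,5,0]
Final counters=[1,5,0,0,0,0,5,0,0,0,0,5,2,1,3,2,2,1,0,0,7,0,1,0,5,0] -> counters[24]=5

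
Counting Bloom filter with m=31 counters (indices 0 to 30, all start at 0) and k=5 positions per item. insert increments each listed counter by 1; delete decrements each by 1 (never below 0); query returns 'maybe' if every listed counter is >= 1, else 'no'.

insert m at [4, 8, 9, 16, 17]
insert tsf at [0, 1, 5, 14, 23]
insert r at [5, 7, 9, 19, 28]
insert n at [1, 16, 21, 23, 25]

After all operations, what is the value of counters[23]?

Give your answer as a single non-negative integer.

Answer: 2

Derivation:
Step 1: insert m at [4, 8, 9, 16, 17] -> counters=[0,0,0,0,1,0,0,0,1,1,0,0,0,0,0,0,1,1,0,0,0,0,0,0,0,0,0,0,0,0,0]
Step 2: insert tsf at [0, 1, 5, 14, 23] -> counters=[1,1,0,0,1,1,0,0,1,1,0,0,0,0,1,0,1,1,0,0,0,0,0,1,0,0,0,0,0,0,0]
Step 3: insert r at [5, 7, 9, 19, 28] -> counters=[1,1,0,0,1,2,0,1,1,2,0,0,0,0,1,0,1,1,0,1,0,0,0,1,0,0,0,0,1,0,0]
Step 4: insert n at [1, 16, 21, 23, 25] -> counters=[1,2,0,0,1,2,0,1,1,2,0,0,0,0,1,0,2,1,0,1,0,1,0,2,0,1,0,0,1,0,0]
Final counters=[1,2,0,0,1,2,0,1,1,2,0,0,0,0,1,0,2,1,0,1,0,1,0,2,0,1,0,0,1,0,0] -> counters[23]=2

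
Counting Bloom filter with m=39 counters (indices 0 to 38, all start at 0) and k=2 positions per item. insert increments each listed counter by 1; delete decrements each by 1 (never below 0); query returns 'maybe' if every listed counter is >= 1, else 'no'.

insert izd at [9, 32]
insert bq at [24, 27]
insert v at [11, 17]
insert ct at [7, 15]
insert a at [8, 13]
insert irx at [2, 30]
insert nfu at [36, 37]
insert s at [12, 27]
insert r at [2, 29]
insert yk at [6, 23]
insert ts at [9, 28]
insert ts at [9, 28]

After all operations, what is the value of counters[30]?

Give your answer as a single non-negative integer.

Answer: 1

Derivation:
Step 1: insert izd at [9, 32] -> counters=[0,0,0,0,0,0,0,0,0,1,0,0,0,0,0,0,0,0,0,0,0,0,0,0,0,0,0,0,0,0,0,0,1,0,0,0,0,0,0]
Step 2: insert bq at [24, 27] -> counters=[0,0,0,0,0,0,0,0,0,1,0,0,0,0,0,0,0,0,0,0,0,0,0,0,1,0,0,1,0,0,0,0,1,0,0,0,0,0,0]
Step 3: insert v at [11, 17] -> counters=[0,0,0,0,0,0,0,0,0,1,0,1,0,0,0,0,0,1,0,0,0,0,0,0,1,0,0,1,0,0,0,0,1,0,0,0,0,0,0]
Step 4: insert ct at [7, 15] -> counters=[0,0,0,0,0,0,0,1,0,1,0,1,0,0,0,1,0,1,0,0,0,0,0,0,1,0,0,1,0,0,0,0,1,0,0,0,0,0,0]
Step 5: insert a at [8, 13] -> counters=[0,0,0,0,0,0,0,1,1,1,0,1,0,1,0,1,0,1,0,0,0,0,0,0,1,0,0,1,0,0,0,0,1,0,0,0,0,0,0]
Step 6: insert irx at [2, 30] -> counters=[0,0,1,0,0,0,0,1,1,1,0,1,0,1,0,1,0,1,0,0,0,0,0,0,1,0,0,1,0,0,1,0,1,0,0,0,0,0,0]
Step 7: insert nfu at [36, 37] -> counters=[0,0,1,0,0,0,0,1,1,1,0,1,0,1,0,1,0,1,0,0,0,0,0,0,1,0,0,1,0,0,1,0,1,0,0,0,1,1,0]
Step 8: insert s at [12, 27] -> counters=[0,0,1,0,0,0,0,1,1,1,0,1,1,1,0,1,0,1,0,0,0,0,0,0,1,0,0,2,0,0,1,0,1,0,0,0,1,1,0]
Step 9: insert r at [2, 29] -> counters=[0,0,2,0,0,0,0,1,1,1,0,1,1,1,0,1,0,1,0,0,0,0,0,0,1,0,0,2,0,1,1,0,1,0,0,0,1,1,0]
Step 10: insert yk at [6, 23] -> counters=[0,0,2,0,0,0,1,1,1,1,0,1,1,1,0,1,0,1,0,0,0,0,0,1,1,0,0,2,0,1,1,0,1,0,0,0,1,1,0]
Step 11: insert ts at [9, 28] -> counters=[0,0,2,0,0,0,1,1,1,2,0,1,1,1,0,1,0,1,0,0,0,0,0,1,1,0,0,2,1,1,1,0,1,0,0,0,1,1,0]
Step 12: insert ts at [9, 28] -> counters=[0,0,2,0,0,0,1,1,1,3,0,1,1,1,0,1,0,1,0,0,0,0,0,1,1,0,0,2,2,1,1,0,1,0,0,0,1,1,0]
Final counters=[0,0,2,0,0,0,1,1,1,3,0,1,1,1,0,1,0,1,0,0,0,0,0,1,1,0,0,2,2,1,1,0,1,0,0,0,1,1,0] -> counters[30]=1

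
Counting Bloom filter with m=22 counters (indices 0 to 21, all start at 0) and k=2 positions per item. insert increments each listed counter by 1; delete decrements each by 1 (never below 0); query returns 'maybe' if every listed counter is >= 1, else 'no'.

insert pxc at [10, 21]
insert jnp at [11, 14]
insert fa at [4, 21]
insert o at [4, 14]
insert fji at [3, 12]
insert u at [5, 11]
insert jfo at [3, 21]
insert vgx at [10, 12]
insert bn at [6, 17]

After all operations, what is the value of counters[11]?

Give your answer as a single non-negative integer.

Answer: 2

Derivation:
Step 1: insert pxc at [10, 21] -> counters=[0,0,0,0,0,0,0,0,0,0,1,0,0,0,0,0,0,0,0,0,0,1]
Step 2: insert jnp at [11, 14] -> counters=[0,0,0,0,0,0,0,0,0,0,1,1,0,0,1,0,0,0,0,0,0,1]
Step 3: insert fa at [4, 21] -> counters=[0,0,0,0,1,0,0,0,0,0,1,1,0,0,1,0,0,0,0,0,0,2]
Step 4: insert o at [4, 14] -> counters=[0,0,0,0,2,0,0,0,0,0,1,1,0,0,2,0,0,0,0,0,0,2]
Step 5: insert fji at [3, 12] -> counters=[0,0,0,1,2,0,0,0,0,0,1,1,1,0,2,0,0,0,0,0,0,2]
Step 6: insert u at [5, 11] -> counters=[0,0,0,1,2,1,0,0,0,0,1,2,1,0,2,0,0,0,0,0,0,2]
Step 7: insert jfo at [3, 21] -> counters=[0,0,0,2,2,1,0,0,0,0,1,2,1,0,2,0,0,0,0,0,0,3]
Step 8: insert vgx at [10, 12] -> counters=[0,0,0,2,2,1,0,0,0,0,2,2,2,0,2,0,0,0,0,0,0,3]
Step 9: insert bn at [6, 17] -> counters=[0,0,0,2,2,1,1,0,0,0,2,2,2,0,2,0,0,1,0,0,0,3]
Final counters=[0,0,0,2,2,1,1,0,0,0,2,2,2,0,2,0,0,1,0,0,0,3] -> counters[11]=2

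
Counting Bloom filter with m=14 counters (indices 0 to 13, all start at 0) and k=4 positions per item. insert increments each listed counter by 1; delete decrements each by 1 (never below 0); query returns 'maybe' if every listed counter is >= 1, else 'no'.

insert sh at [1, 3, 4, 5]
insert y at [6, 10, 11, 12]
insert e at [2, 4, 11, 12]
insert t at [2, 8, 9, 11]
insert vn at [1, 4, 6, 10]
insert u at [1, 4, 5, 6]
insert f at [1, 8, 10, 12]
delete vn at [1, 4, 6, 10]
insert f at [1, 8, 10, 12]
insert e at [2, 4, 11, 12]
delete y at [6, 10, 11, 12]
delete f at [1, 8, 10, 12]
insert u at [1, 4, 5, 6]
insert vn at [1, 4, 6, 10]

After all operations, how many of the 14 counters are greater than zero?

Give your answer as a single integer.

Step 1: insert sh at [1, 3, 4, 5] -> counters=[0,1,0,1,1,1,0,0,0,0,0,0,0,0]
Step 2: insert y at [6, 10, 11, 12] -> counters=[0,1,0,1,1,1,1,0,0,0,1,1,1,0]
Step 3: insert e at [2, 4, 11, 12] -> counters=[0,1,1,1,2,1,1,0,0,0,1,2,2,0]
Step 4: insert t at [2, 8, 9, 11] -> counters=[0,1,2,1,2,1,1,0,1,1,1,3,2,0]
Step 5: insert vn at [1, 4, 6, 10] -> counters=[0,2,2,1,3,1,2,0,1,1,2,3,2,0]
Step 6: insert u at [1, 4, 5, 6] -> counters=[0,3,2,1,4,2,3,0,1,1,2,3,2,0]
Step 7: insert f at [1, 8, 10, 12] -> counters=[0,4,2,1,4,2,3,0,2,1,3,3,3,0]
Step 8: delete vn at [1, 4, 6, 10] -> counters=[0,3,2,1,3,2,2,0,2,1,2,3,3,0]
Step 9: insert f at [1, 8, 10, 12] -> counters=[0,4,2,1,3,2,2,0,3,1,3,3,4,0]
Step 10: insert e at [2, 4, 11, 12] -> counters=[0,4,3,1,4,2,2,0,3,1,3,4,5,0]
Step 11: delete y at [6, 10, 11, 12] -> counters=[0,4,3,1,4,2,1,0,3,1,2,3,4,0]
Step 12: delete f at [1, 8, 10, 12] -> counters=[0,3,3,1,4,2,1,0,2,1,1,3,3,0]
Step 13: insert u at [1, 4, 5, 6] -> counters=[0,4,3,1,5,3,2,0,2,1,1,3,3,0]
Step 14: insert vn at [1, 4, 6, 10] -> counters=[0,5,3,1,6,3,3,0,2,1,2,3,3,0]
Final counters=[0,5,3,1,6,3,3,0,2,1,2,3,3,0] -> 11 nonzero

Answer: 11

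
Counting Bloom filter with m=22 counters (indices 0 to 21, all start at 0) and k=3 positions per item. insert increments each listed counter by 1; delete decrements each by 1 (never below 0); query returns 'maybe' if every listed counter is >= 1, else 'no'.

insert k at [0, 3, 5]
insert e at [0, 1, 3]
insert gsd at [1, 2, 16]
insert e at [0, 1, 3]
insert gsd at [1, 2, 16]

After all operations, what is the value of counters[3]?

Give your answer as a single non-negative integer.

Answer: 3

Derivation:
Step 1: insert k at [0, 3, 5] -> counters=[1,0,0,1,0,1,0,0,0,0,0,0,0,0,0,0,0,0,0,0,0,0]
Step 2: insert e at [0, 1, 3] -> counters=[2,1,0,2,0,1,0,0,0,0,0,0,0,0,0,0,0,0,0,0,0,0]
Step 3: insert gsd at [1, 2, 16] -> counters=[2,2,1,2,0,1,0,0,0,0,0,0,0,0,0,0,1,0,0,0,0,0]
Step 4: insert e at [0, 1, 3] -> counters=[3,3,1,3,0,1,0,0,0,0,0,0,0,0,0,0,1,0,0,0,0,0]
Step 5: insert gsd at [1, 2, 16] -> counters=[3,4,2,3,0,1,0,0,0,0,0,0,0,0,0,0,2,0,0,0,0,0]
Final counters=[3,4,2,3,0,1,0,0,0,0,0,0,0,0,0,0,2,0,0,0,0,0] -> counters[3]=3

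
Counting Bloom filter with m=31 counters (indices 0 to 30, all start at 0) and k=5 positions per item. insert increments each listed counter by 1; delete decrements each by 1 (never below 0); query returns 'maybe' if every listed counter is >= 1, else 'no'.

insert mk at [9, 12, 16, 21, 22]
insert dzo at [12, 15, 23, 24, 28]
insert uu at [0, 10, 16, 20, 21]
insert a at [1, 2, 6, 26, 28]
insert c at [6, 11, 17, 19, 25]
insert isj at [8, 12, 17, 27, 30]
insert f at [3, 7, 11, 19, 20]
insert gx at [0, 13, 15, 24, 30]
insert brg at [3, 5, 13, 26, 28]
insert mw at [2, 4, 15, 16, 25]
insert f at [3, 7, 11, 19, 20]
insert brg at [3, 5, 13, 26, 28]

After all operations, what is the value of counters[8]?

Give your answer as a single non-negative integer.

Step 1: insert mk at [9, 12, 16, 21, 22] -> counters=[0,0,0,0,0,0,0,0,0,1,0,0,1,0,0,0,1,0,0,0,0,1,1,0,0,0,0,0,0,0,0]
Step 2: insert dzo at [12, 15, 23, 24, 28] -> counters=[0,0,0,0,0,0,0,0,0,1,0,0,2,0,0,1,1,0,0,0,0,1,1,1,1,0,0,0,1,0,0]
Step 3: insert uu at [0, 10, 16, 20, 21] -> counters=[1,0,0,0,0,0,0,0,0,1,1,0,2,0,0,1,2,0,0,0,1,2,1,1,1,0,0,0,1,0,0]
Step 4: insert a at [1, 2, 6, 26, 28] -> counters=[1,1,1,0,0,0,1,0,0,1,1,0,2,0,0,1,2,0,0,0,1,2,1,1,1,0,1,0,2,0,0]
Step 5: insert c at [6, 11, 17, 19, 25] -> counters=[1,1,1,0,0,0,2,0,0,1,1,1,2,0,0,1,2,1,0,1,1,2,1,1,1,1,1,0,2,0,0]
Step 6: insert isj at [8, 12, 17, 27, 30] -> counters=[1,1,1,0,0,0,2,0,1,1,1,1,3,0,0,1,2,2,0,1,1,2,1,1,1,1,1,1,2,0,1]
Step 7: insert f at [3, 7, 11, 19, 20] -> counters=[1,1,1,1,0,0,2,1,1,1,1,2,3,0,0,1,2,2,0,2,2,2,1,1,1,1,1,1,2,0,1]
Step 8: insert gx at [0, 13, 15, 24, 30] -> counters=[2,1,1,1,0,0,2,1,1,1,1,2,3,1,0,2,2,2,0,2,2,2,1,1,2,1,1,1,2,0,2]
Step 9: insert brg at [3, 5, 13, 26, 28] -> counters=[2,1,1,2,0,1,2,1,1,1,1,2,3,2,0,2,2,2,0,2,2,2,1,1,2,1,2,1,3,0,2]
Step 10: insert mw at [2, 4, 15, 16, 25] -> counters=[2,1,2,2,1,1,2,1,1,1,1,2,3,2,0,3,3,2,0,2,2,2,1,1,2,2,2,1,3,0,2]
Step 11: insert f at [3, 7, 11, 19, 20] -> counters=[2,1,2,3,1,1,2,2,1,1,1,3,3,2,0,3,3,2,0,3,3,2,1,1,2,2,2,1,3,0,2]
Step 12: insert brg at [3, 5, 13, 26, 28] -> counters=[2,1,2,4,1,2,2,2,1,1,1,3,3,3,0,3,3,2,0,3,3,2,1,1,2,2,3,1,4,0,2]
Final counters=[2,1,2,4,1,2,2,2,1,1,1,3,3,3,0,3,3,2,0,3,3,2,1,1,2,2,3,1,4,0,2] -> counters[8]=1

Answer: 1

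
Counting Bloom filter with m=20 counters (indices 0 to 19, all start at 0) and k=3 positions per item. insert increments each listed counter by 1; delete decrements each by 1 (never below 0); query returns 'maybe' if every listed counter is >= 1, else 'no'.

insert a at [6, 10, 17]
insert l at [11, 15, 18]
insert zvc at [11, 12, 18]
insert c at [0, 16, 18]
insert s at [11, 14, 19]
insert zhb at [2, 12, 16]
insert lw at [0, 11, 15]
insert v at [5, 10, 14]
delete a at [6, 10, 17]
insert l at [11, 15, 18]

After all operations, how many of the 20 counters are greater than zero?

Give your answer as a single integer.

Answer: 11

Derivation:
Step 1: insert a at [6, 10, 17] -> counters=[0,0,0,0,0,0,1,0,0,0,1,0,0,0,0,0,0,1,0,0]
Step 2: insert l at [11, 15, 18] -> counters=[0,0,0,0,0,0,1,0,0,0,1,1,0,0,0,1,0,1,1,0]
Step 3: insert zvc at [11, 12, 18] -> counters=[0,0,0,0,0,0,1,0,0,0,1,2,1,0,0,1,0,1,2,0]
Step 4: insert c at [0, 16, 18] -> counters=[1,0,0,0,0,0,1,0,0,0,1,2,1,0,0,1,1,1,3,0]
Step 5: insert s at [11, 14, 19] -> counters=[1,0,0,0,0,0,1,0,0,0,1,3,1,0,1,1,1,1,3,1]
Step 6: insert zhb at [2, 12, 16] -> counters=[1,0,1,0,0,0,1,0,0,0,1,3,2,0,1,1,2,1,3,1]
Step 7: insert lw at [0, 11, 15] -> counters=[2,0,1,0,0,0,1,0,0,0,1,4,2,0,1,2,2,1,3,1]
Step 8: insert v at [5, 10, 14] -> counters=[2,0,1,0,0,1,1,0,0,0,2,4,2,0,2,2,2,1,3,1]
Step 9: delete a at [6, 10, 17] -> counters=[2,0,1,0,0,1,0,0,0,0,1,4,2,0,2,2,2,0,3,1]
Step 10: insert l at [11, 15, 18] -> counters=[2,0,1,0,0,1,0,0,0,0,1,5,2,0,2,3,2,0,4,1]
Final counters=[2,0,1,0,0,1,0,0,0,0,1,5,2,0,2,3,2,0,4,1] -> 11 nonzero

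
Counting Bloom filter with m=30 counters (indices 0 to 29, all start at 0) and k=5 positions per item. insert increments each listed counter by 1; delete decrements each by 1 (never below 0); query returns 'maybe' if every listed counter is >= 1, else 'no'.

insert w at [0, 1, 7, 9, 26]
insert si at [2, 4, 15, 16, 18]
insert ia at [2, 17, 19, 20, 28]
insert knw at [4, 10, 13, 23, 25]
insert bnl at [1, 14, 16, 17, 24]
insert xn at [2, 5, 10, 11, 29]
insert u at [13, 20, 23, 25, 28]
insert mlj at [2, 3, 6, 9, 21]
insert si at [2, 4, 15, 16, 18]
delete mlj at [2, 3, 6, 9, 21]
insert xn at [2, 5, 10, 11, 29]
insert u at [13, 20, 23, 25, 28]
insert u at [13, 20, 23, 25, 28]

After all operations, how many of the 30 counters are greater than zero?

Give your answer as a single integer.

Answer: 23

Derivation:
Step 1: insert w at [0, 1, 7, 9, 26] -> counters=[1,1,0,0,0,0,0,1,0,1,0,0,0,0,0,0,0,0,0,0,0,0,0,0,0,0,1,0,0,0]
Step 2: insert si at [2, 4, 15, 16, 18] -> counters=[1,1,1,0,1,0,0,1,0,1,0,0,0,0,0,1,1,0,1,0,0,0,0,0,0,0,1,0,0,0]
Step 3: insert ia at [2, 17, 19, 20, 28] -> counters=[1,1,2,0,1,0,0,1,0,1,0,0,0,0,0,1,1,1,1,1,1,0,0,0,0,0,1,0,1,0]
Step 4: insert knw at [4, 10, 13, 23, 25] -> counters=[1,1,2,0,2,0,0,1,0,1,1,0,0,1,0,1,1,1,1,1,1,0,0,1,0,1,1,0,1,0]
Step 5: insert bnl at [1, 14, 16, 17, 24] -> counters=[1,2,2,0,2,0,0,1,0,1,1,0,0,1,1,1,2,2,1,1,1,0,0,1,1,1,1,0,1,0]
Step 6: insert xn at [2, 5, 10, 11, 29] -> counters=[1,2,3,0,2,1,0,1,0,1,2,1,0,1,1,1,2,2,1,1,1,0,0,1,1,1,1,0,1,1]
Step 7: insert u at [13, 20, 23, 25, 28] -> counters=[1,2,3,0,2,1,0,1,0,1,2,1,0,2,1,1,2,2,1,1,2,0,0,2,1,2,1,0,2,1]
Step 8: insert mlj at [2, 3, 6, 9, 21] -> counters=[1,2,4,1,2,1,1,1,0,2,2,1,0,2,1,1,2,2,1,1,2,1,0,2,1,2,1,0,2,1]
Step 9: insert si at [2, 4, 15, 16, 18] -> counters=[1,2,5,1,3,1,1,1,0,2,2,1,0,2,1,2,3,2,2,1,2,1,0,2,1,2,1,0,2,1]
Step 10: delete mlj at [2, 3, 6, 9, 21] -> counters=[1,2,4,0,3,1,0,1,0,1,2,1,0,2,1,2,3,2,2,1,2,0,0,2,1,2,1,0,2,1]
Step 11: insert xn at [2, 5, 10, 11, 29] -> counters=[1,2,5,0,3,2,0,1,0,1,3,2,0,2,1,2,3,2,2,1,2,0,0,2,1,2,1,0,2,2]
Step 12: insert u at [13, 20, 23, 25, 28] -> counters=[1,2,5,0,3,2,0,1,0,1,3,2,0,3,1,2,3,2,2,1,3,0,0,3,1,3,1,0,3,2]
Step 13: insert u at [13, 20, 23, 25, 28] -> counters=[1,2,5,0,3,2,0,1,0,1,3,2,0,4,1,2,3,2,2,1,4,0,0,4,1,4,1,0,4,2]
Final counters=[1,2,5,0,3,2,0,1,0,1,3,2,0,4,1,2,3,2,2,1,4,0,0,4,1,4,1,0,4,2] -> 23 nonzero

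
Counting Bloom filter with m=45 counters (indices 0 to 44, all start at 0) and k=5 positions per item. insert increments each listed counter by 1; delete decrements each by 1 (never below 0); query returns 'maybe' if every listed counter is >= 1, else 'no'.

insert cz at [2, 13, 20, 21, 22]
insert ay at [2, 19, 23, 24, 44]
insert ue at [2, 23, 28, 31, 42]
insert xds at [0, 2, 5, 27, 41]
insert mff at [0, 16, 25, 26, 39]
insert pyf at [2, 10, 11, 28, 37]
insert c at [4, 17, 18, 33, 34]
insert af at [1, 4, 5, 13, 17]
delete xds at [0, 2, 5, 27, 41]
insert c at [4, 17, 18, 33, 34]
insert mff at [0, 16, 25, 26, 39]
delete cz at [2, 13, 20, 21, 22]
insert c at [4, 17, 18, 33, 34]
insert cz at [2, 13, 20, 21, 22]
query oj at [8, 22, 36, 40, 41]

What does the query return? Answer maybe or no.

Step 1: insert cz at [2, 13, 20, 21, 22] -> counters=[0,0,1,0,0,0,0,0,0,0,0,0,0,1,0,0,0,0,0,0,1,1,1,0,0,0,0,0,0,0,0,0,0,0,0,0,0,0,0,0,0,0,0,0,0]
Step 2: insert ay at [2, 19, 23, 24, 44] -> counters=[0,0,2,0,0,0,0,0,0,0,0,0,0,1,0,0,0,0,0,1,1,1,1,1,1,0,0,0,0,0,0,0,0,0,0,0,0,0,0,0,0,0,0,0,1]
Step 3: insert ue at [2, 23, 28, 31, 42] -> counters=[0,0,3,0,0,0,0,0,0,0,0,0,0,1,0,0,0,0,0,1,1,1,1,2,1,0,0,0,1,0,0,1,0,0,0,0,0,0,0,0,0,0,1,0,1]
Step 4: insert xds at [0, 2, 5, 27, 41] -> counters=[1,0,4,0,0,1,0,0,0,0,0,0,0,1,0,0,0,0,0,1,1,1,1,2,1,0,0,1,1,0,0,1,0,0,0,0,0,0,0,0,0,1,1,0,1]
Step 5: insert mff at [0, 16, 25, 26, 39] -> counters=[2,0,4,0,0,1,0,0,0,0,0,0,0,1,0,0,1,0,0,1,1,1,1,2,1,1,1,1,1,0,0,1,0,0,0,0,0,0,0,1,0,1,1,0,1]
Step 6: insert pyf at [2, 10, 11, 28, 37] -> counters=[2,0,5,0,0,1,0,0,0,0,1,1,0,1,0,0,1,0,0,1,1,1,1,2,1,1,1,1,2,0,0,1,0,0,0,0,0,1,0,1,0,1,1,0,1]
Step 7: insert c at [4, 17, 18, 33, 34] -> counters=[2,0,5,0,1,1,0,0,0,0,1,1,0,1,0,0,1,1,1,1,1,1,1,2,1,1,1,1,2,0,0,1,0,1,1,0,0,1,0,1,0,1,1,0,1]
Step 8: insert af at [1, 4, 5, 13, 17] -> counters=[2,1,5,0,2,2,0,0,0,0,1,1,0,2,0,0,1,2,1,1,1,1,1,2,1,1,1,1,2,0,0,1,0,1,1,0,0,1,0,1,0,1,1,0,1]
Step 9: delete xds at [0, 2, 5, 27, 41] -> counters=[1,1,4,0,2,1,0,0,0,0,1,1,0,2,0,0,1,2,1,1,1,1,1,2,1,1,1,0,2,0,0,1,0,1,1,0,0,1,0,1,0,0,1,0,1]
Step 10: insert c at [4, 17, 18, 33, 34] -> counters=[1,1,4,0,3,1,0,0,0,0,1,1,0,2,0,0,1,3,2,1,1,1,1,2,1,1,1,0,2,0,0,1,0,2,2,0,0,1,0,1,0,0,1,0,1]
Step 11: insert mff at [0, 16, 25, 26, 39] -> counters=[2,1,4,0,3,1,0,0,0,0,1,1,0,2,0,0,2,3,2,1,1,1,1,2,1,2,2,0,2,0,0,1,0,2,2,0,0,1,0,2,0,0,1,0,1]
Step 12: delete cz at [2, 13, 20, 21, 22] -> counters=[2,1,3,0,3,1,0,0,0,0,1,1,0,1,0,0,2,3,2,1,0,0,0,2,1,2,2,0,2,0,0,1,0,2,2,0,0,1,0,2,0,0,1,0,1]
Step 13: insert c at [4, 17, 18, 33, 34] -> counters=[2,1,3,0,4,1,0,0,0,0,1,1,0,1,0,0,2,4,3,1,0,0,0,2,1,2,2,0,2,0,0,1,0,3,3,0,0,1,0,2,0,0,1,0,1]
Step 14: insert cz at [2, 13, 20, 21, 22] -> counters=[2,1,4,0,4,1,0,0,0,0,1,1,0,2,0,0,2,4,3,1,1,1,1,2,1,2,2,0,2,0,0,1,0,3,3,0,0,1,0,2,0,0,1,0,1]
Query oj: check counters[8]=0 counters[22]=1 counters[36]=0 counters[40]=0 counters[41]=0 -> no

Answer: no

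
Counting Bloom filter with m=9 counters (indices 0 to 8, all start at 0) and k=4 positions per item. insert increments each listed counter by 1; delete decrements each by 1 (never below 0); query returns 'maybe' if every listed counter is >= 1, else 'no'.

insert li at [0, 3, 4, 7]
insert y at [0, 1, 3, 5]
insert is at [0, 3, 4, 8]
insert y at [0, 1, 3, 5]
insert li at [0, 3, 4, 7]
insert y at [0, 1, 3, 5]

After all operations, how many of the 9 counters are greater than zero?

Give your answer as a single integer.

Step 1: insert li at [0, 3, 4, 7] -> counters=[1,0,0,1,1,0,0,1,0]
Step 2: insert y at [0, 1, 3, 5] -> counters=[2,1,0,2,1,1,0,1,0]
Step 3: insert is at [0, 3, 4, 8] -> counters=[3,1,0,3,2,1,0,1,1]
Step 4: insert y at [0, 1, 3, 5] -> counters=[4,2,0,4,2,2,0,1,1]
Step 5: insert li at [0, 3, 4, 7] -> counters=[5,2,0,5,3,2,0,2,1]
Step 6: insert y at [0, 1, 3, 5] -> counters=[6,3,0,6,3,3,0,2,1]
Final counters=[6,3,0,6,3,3,0,2,1] -> 7 nonzero

Answer: 7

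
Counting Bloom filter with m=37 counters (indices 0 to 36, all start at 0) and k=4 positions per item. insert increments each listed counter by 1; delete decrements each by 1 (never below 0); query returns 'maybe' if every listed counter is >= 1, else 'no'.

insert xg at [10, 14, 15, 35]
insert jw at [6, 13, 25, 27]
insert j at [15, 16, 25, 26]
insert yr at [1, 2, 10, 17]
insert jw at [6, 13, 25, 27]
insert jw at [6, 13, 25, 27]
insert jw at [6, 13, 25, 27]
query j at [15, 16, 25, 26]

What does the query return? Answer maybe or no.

Step 1: insert xg at [10, 14, 15, 35] -> counters=[0,0,0,0,0,0,0,0,0,0,1,0,0,0,1,1,0,0,0,0,0,0,0,0,0,0,0,0,0,0,0,0,0,0,0,1,0]
Step 2: insert jw at [6, 13, 25, 27] -> counters=[0,0,0,0,0,0,1,0,0,0,1,0,0,1,1,1,0,0,0,0,0,0,0,0,0,1,0,1,0,0,0,0,0,0,0,1,0]
Step 3: insert j at [15, 16, 25, 26] -> counters=[0,0,0,0,0,0,1,0,0,0,1,0,0,1,1,2,1,0,0,0,0,0,0,0,0,2,1,1,0,0,0,0,0,0,0,1,0]
Step 4: insert yr at [1, 2, 10, 17] -> counters=[0,1,1,0,0,0,1,0,0,0,2,0,0,1,1,2,1,1,0,0,0,0,0,0,0,2,1,1,0,0,0,0,0,0,0,1,0]
Step 5: insert jw at [6, 13, 25, 27] -> counters=[0,1,1,0,0,0,2,0,0,0,2,0,0,2,1,2,1,1,0,0,0,0,0,0,0,3,1,2,0,0,0,0,0,0,0,1,0]
Step 6: insert jw at [6, 13, 25, 27] -> counters=[0,1,1,0,0,0,3,0,0,0,2,0,0,3,1,2,1,1,0,0,0,0,0,0,0,4,1,3,0,0,0,0,0,0,0,1,0]
Step 7: insert jw at [6, 13, 25, 27] -> counters=[0,1,1,0,0,0,4,0,0,0,2,0,0,4,1,2,1,1,0,0,0,0,0,0,0,5,1,4,0,0,0,0,0,0,0,1,0]
Query j: check counters[15]=2 counters[16]=1 counters[25]=5 counters[26]=1 -> maybe

Answer: maybe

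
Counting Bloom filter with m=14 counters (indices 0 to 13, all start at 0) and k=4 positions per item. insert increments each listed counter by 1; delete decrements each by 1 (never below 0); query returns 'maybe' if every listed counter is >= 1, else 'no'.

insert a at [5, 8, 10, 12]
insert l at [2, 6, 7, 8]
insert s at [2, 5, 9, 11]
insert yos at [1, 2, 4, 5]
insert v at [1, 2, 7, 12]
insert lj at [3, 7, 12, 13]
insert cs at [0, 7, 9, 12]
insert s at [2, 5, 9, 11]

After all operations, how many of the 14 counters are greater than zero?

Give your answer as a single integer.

Answer: 14

Derivation:
Step 1: insert a at [5, 8, 10, 12] -> counters=[0,0,0,0,0,1,0,0,1,0,1,0,1,0]
Step 2: insert l at [2, 6, 7, 8] -> counters=[0,0,1,0,0,1,1,1,2,0,1,0,1,0]
Step 3: insert s at [2, 5, 9, 11] -> counters=[0,0,2,0,0,2,1,1,2,1,1,1,1,0]
Step 4: insert yos at [1, 2, 4, 5] -> counters=[0,1,3,0,1,3,1,1,2,1,1,1,1,0]
Step 5: insert v at [1, 2, 7, 12] -> counters=[0,2,4,0,1,3,1,2,2,1,1,1,2,0]
Step 6: insert lj at [3, 7, 12, 13] -> counters=[0,2,4,1,1,3,1,3,2,1,1,1,3,1]
Step 7: insert cs at [0, 7, 9, 12] -> counters=[1,2,4,1,1,3,1,4,2,2,1,1,4,1]
Step 8: insert s at [2, 5, 9, 11] -> counters=[1,2,5,1,1,4,1,4,2,3,1,2,4,1]
Final counters=[1,2,5,1,1,4,1,4,2,3,1,2,4,1] -> 14 nonzero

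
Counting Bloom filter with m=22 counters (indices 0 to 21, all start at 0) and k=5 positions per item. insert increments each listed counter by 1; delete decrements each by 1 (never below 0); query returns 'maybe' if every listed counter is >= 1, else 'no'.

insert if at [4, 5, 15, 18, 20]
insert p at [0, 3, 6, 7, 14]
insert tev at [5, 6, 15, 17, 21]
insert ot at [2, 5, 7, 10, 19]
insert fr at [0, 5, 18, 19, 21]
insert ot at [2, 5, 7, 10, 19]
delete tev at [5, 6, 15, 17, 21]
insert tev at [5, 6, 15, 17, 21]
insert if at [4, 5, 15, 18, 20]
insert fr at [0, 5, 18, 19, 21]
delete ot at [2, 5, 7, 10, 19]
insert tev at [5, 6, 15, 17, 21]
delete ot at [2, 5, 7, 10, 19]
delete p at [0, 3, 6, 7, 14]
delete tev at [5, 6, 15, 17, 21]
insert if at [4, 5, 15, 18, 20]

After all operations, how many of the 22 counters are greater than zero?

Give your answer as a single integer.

Answer: 10

Derivation:
Step 1: insert if at [4, 5, 15, 18, 20] -> counters=[0,0,0,0,1,1,0,0,0,0,0,0,0,0,0,1,0,0,1,0,1,0]
Step 2: insert p at [0, 3, 6, 7, 14] -> counters=[1,0,0,1,1,1,1,1,0,0,0,0,0,0,1,1,0,0,1,0,1,0]
Step 3: insert tev at [5, 6, 15, 17, 21] -> counters=[1,0,0,1,1,2,2,1,0,0,0,0,0,0,1,2,0,1,1,0,1,1]
Step 4: insert ot at [2, 5, 7, 10, 19] -> counters=[1,0,1,1,1,3,2,2,0,0,1,0,0,0,1,2,0,1,1,1,1,1]
Step 5: insert fr at [0, 5, 18, 19, 21] -> counters=[2,0,1,1,1,4,2,2,0,0,1,0,0,0,1,2,0,1,2,2,1,2]
Step 6: insert ot at [2, 5, 7, 10, 19] -> counters=[2,0,2,1,1,5,2,3,0,0,2,0,0,0,1,2,0,1,2,3,1,2]
Step 7: delete tev at [5, 6, 15, 17, 21] -> counters=[2,0,2,1,1,4,1,3,0,0,2,0,0,0,1,1,0,0,2,3,1,1]
Step 8: insert tev at [5, 6, 15, 17, 21] -> counters=[2,0,2,1,1,5,2,3,0,0,2,0,0,0,1,2,0,1,2,3,1,2]
Step 9: insert if at [4, 5, 15, 18, 20] -> counters=[2,0,2,1,2,6,2,3,0,0,2,0,0,0,1,3,0,1,3,3,2,2]
Step 10: insert fr at [0, 5, 18, 19, 21] -> counters=[3,0,2,1,2,7,2,3,0,0,2,0,0,0,1,3,0,1,4,4,2,3]
Step 11: delete ot at [2, 5, 7, 10, 19] -> counters=[3,0,1,1,2,6,2,2,0,0,1,0,0,0,1,3,0,1,4,3,2,3]
Step 12: insert tev at [5, 6, 15, 17, 21] -> counters=[3,0,1,1,2,7,3,2,0,0,1,0,0,0,1,4,0,2,4,3,2,4]
Step 13: delete ot at [2, 5, 7, 10, 19] -> counters=[3,0,0,1,2,6,3,1,0,0,0,0,0,0,1,4,0,2,4,2,2,4]
Step 14: delete p at [0, 3, 6, 7, 14] -> counters=[2,0,0,0,2,6,2,0,0,0,0,0,0,0,0,4,0,2,4,2,2,4]
Step 15: delete tev at [5, 6, 15, 17, 21] -> counters=[2,0,0,0,2,5,1,0,0,0,0,0,0,0,0,3,0,1,4,2,2,3]
Step 16: insert if at [4, 5, 15, 18, 20] -> counters=[2,0,0,0,3,6,1,0,0,0,0,0,0,0,0,4,0,1,5,2,3,3]
Final counters=[2,0,0,0,3,6,1,0,0,0,0,0,0,0,0,4,0,1,5,2,3,3] -> 10 nonzero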